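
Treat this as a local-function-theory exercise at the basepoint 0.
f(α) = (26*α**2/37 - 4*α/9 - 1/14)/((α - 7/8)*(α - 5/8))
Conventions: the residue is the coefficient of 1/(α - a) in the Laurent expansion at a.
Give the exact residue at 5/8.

At the order-1 pole 5/8 set g(α) = (α - (5/8))*f(α) = (26*α**2/37 - 4*α/9 - 1/14)/(α - 7/8).
Simple pole: residue = g(a) at a = 5/8, which is 5573/18648.

The residue is 5573/18648.


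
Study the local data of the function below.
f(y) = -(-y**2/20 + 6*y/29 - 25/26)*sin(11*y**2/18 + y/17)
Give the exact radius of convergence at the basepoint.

The radius of convergence is infinite.

The factor -sin(11*y**2/18 + y/17) is entire and contributes no finite singular point.
The polynomial part has no poles.
No finite singular points: the Taylor series at 0 converges everywhere.


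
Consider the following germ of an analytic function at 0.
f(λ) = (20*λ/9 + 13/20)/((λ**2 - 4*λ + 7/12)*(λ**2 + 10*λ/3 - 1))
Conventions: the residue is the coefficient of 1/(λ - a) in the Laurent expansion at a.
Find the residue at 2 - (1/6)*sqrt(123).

The residue is 8948/27145 + (71107/3338835)*sqrt(123).

The factor λ**2 - 4*λ + 7/12 splits as (λ - a)(λ - a') with a = 2 - (1/6)*sqrt(123), a' = 2 + (1/6)*sqrt(123). At the order-1 pole a set g(λ) = (λ - a)*f(λ) = [(20*λ/9 + 13/20)/(λ**2 + 10*λ/3 - 1)] / (λ - a').
Simple pole: residue = g(a) at a = 2 - (1/6)*sqrt(123), which is 8948/27145 + (71107/3338835)*sqrt(123).


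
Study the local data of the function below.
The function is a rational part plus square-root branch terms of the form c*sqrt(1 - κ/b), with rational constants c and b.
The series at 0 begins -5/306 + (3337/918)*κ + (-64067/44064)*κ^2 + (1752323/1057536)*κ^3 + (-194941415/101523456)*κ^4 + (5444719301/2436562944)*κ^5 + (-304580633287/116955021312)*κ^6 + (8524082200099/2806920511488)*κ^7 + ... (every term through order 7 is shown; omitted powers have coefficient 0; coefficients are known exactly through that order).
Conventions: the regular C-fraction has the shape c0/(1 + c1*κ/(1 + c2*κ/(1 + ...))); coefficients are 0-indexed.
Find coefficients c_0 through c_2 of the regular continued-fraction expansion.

The regular C-fraction coefficients are [-5/306, 3337/15, -59282923/266960].

Taylor coefficients (read off): a_0 = -5/306, a_1 = 3337/918, a_2 = -64067/44064.
c0 = a_0 = -5/306. Peel one level at a time: if S = 1 + c*κ/S' with S'(0) = 1, then c is the κ-coefficient of S and S' = c*κ/(S - 1).
S_1 = c0/f = 1 + (3337/15)*κ + (59282923/1200)*κ^2 + ...; c1 = 3337/15.
S_2 = c1*κ/(S_1 - 1) = 1 + (-59282923/266960)*κ + ...; c2 = -59282923/266960.


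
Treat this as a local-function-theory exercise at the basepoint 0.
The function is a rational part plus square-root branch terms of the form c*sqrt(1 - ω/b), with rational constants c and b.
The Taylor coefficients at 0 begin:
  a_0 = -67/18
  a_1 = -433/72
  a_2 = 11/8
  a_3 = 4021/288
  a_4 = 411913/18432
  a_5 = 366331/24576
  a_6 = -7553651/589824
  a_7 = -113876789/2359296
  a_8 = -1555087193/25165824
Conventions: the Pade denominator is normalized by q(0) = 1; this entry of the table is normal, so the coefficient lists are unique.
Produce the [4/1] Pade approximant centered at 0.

The Pade approximant has numerator coefficients [-67/18, -52362899/14828868, 212993839/39543648, 773750933/59315472, 98967505921/7592380416]; denominator coefficients [1, -1098993/1647652].

Taylor coefficients needed (read off): a_0 = -67/18, a_1 = -433/72, a_2 = 11/8, a_3 = 4021/288, a_4 = 411913/18432, a_5 = 366331/24576.
Write the denominator as Q(ω) = 1 + q1*ω. Requiring Q*f - P = O(ω^6) with deg P <= 4 kills the coefficients of ω^5..ω^5 in Q*f:
  ω^5: a_5 + q1*a_4 = 0, i.e. 366331/24576 + (411913/18432)*q1 = 0.
Solving this linear system: q1 = -1098993/1647652.
The numerator is Q*f truncated at degree 4: P0 = a_0 = -67/18; P1 = a_1 + q1*a_0 = -52362899/14828868; P2 = a_2 + q1*a_1 = 212993839/39543648; P3 = a_3 + q1*a_2 = 773750933/59315472; P4 = a_4 + q1*a_3 = 98967505921/7592380416.


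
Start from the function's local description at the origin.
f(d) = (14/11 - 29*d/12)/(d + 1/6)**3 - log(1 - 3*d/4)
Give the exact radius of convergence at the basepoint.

Denominator factor (d + 1/6)^3: pole of order 3 at -1/6, modulus 1/6.
Branch term (-1)*log(1 - d/(4/3)): its argument vanishes at d = 4/3, a logarithmic branch point, modulus 4/3.
The radius of convergence is the smallest modulus among the singular points: 1/6.

The radius of convergence is 1/6.


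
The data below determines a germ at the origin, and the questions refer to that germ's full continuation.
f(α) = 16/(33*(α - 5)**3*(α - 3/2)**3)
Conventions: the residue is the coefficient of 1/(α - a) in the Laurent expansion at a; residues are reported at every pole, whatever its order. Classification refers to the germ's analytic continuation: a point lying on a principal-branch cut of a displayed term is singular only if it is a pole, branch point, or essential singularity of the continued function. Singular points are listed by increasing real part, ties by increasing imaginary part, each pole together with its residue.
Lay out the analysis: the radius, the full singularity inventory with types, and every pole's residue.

Denominator factor (α - 3/2)^3: pole of order 3 at 3/2, modulus 3/2.
Denominator factor (α - 5)^3: pole of order 3 at 5, modulus 5.
The radius of convergence is the smallest modulus among the singular points: 3/2.
At the order-3 pole 3/2 set g(α) = (α - (3/2))^3*f(α) = 16/(33*(α - 5)**3).
Order-3 pole: residue = g''(a)/2; g''(3/2) = -2048/184877, so the residue is -1024/184877.
At the order-3 pole 5 set g(α) = (α - (5))^3*f(α) = 16/(33*(α - 3/2)**3).
Order-3 pole: residue = g''(a)/2; g''(5) = 2048/184877, so the residue is 1024/184877.
List the singular points by increasing real part (a conjugate pair: the negative imaginary part first).

Radius of convergence at 0: 3/2.
At 3/2: a pole of order 3; residue -1024/184877.
At 5: a pole of order 3; residue 1024/184877.


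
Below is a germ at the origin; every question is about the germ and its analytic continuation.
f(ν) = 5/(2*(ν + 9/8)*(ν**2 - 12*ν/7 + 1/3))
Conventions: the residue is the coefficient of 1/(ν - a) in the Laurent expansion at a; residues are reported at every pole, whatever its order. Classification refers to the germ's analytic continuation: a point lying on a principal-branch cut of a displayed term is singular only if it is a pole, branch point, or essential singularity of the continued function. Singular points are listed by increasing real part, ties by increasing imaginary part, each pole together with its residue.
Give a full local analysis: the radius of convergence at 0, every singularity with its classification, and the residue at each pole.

Radius of convergence at 0: 6/7 - (1/21)*sqrt(177).
At -9/8: a pole of order 1; residue 3360/4741.
At 6/7 - (1/21)*sqrt(177): a pole of order 1; residue -1680/4741 - (23310/279719)*sqrt(177).
At 6/7 + (1/21)*sqrt(177): a pole of order 1; residue -1680/4741 + (23310/279719)*sqrt(177).

Denominator factor (ν + 9/8): pole of order 1 at -9/8, modulus 9/8.
Denominator factor (ν**2 - 12*ν/7 + 1/3): discriminant 236/147, real irrational roots 6/7 + (1/21)*sqrt(177) and 6/7 - (1/21)*sqrt(177); poles of order 1, moduli 6/7 + (1/21)*sqrt(177) and 6/7 - (1/21)*sqrt(177).
The radius of convergence is the smallest modulus among the singular points: 6/7 - (1/21)*sqrt(177).
At the order-1 pole -9/8 set g(ν) = (ν - (-9/8))*f(ν) = 5/(2*(ν**2 - 12*ν/7 + 1/3)).
Simple pole: residue = g(a) at a = -9/8, which is 3360/4741.
The factor ν**2 - 12*ν/7 + 1/3 splits as (ν - a)(ν - a') with a = 6/7 - (1/21)*sqrt(177), a' = 6/7 + (1/21)*sqrt(177). At the order-1 pole a set g(ν) = (ν - a)*f(ν) = [5/(2*(ν + 9/8))] / (ν - a').
Simple pole: residue = g(a) at a = 6/7 - (1/21)*sqrt(177), which is -1680/4741 - (23310/279719)*sqrt(177).
The factor ν**2 - 12*ν/7 + 1/3 splits as (ν - a)(ν - a') with a = 6/7 + (1/21)*sqrt(177), a' = 6/7 - (1/21)*sqrt(177). At the order-1 pole a set g(ν) = (ν - a)*f(ν) = [5/(2*(ν + 9/8))] / (ν - a').
Simple pole: residue = g(a) at a = 6/7 + (1/21)*sqrt(177), which is -1680/4741 + (23310/279719)*sqrt(177).
List the singular points by increasing real part (a conjugate pair: the negative imaginary part first).


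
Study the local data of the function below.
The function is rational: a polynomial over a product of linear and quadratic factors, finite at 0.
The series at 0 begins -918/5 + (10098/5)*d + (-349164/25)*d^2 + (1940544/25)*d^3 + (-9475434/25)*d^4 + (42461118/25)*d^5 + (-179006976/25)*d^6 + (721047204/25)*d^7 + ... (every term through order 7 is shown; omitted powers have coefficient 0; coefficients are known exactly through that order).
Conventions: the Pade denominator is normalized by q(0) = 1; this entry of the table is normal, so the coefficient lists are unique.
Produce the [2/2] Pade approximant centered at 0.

The Pade approximant has numerator coefficients [-918/5, 673266249/1368166, -22949283609/34204150]; denominator coefficients [1, 22765597/2736332, 26133435/1368166].

Taylor coefficients needed (read off): a_0 = -918/5, a_1 = 10098/5, a_2 = -349164/25, a_3 = 1940544/25, a_4 = -9475434/25.
Write the denominator as Q(d) = 1 + q1*d + q2*d^2. Requiring Q*f - P = O(d^5) with deg P <= 2 kills the coefficients of d^3..d^4 in Q*f:
  d^3: a_3 + q1*a_2 + q2*a_1 = 0, i.e. 1940544/25 + (-349164/25)*q1 + (10098/5)*q2 = 0.
  d^4: a_4 + q1*a_3 + q2*a_2 = 0, i.e. -9475434/25 + (1940544/25)*q1 + (-349164/25)*q2 = 0.
Solving this linear system: q1 = 22765597/2736332, q2 = 26133435/1368166.
The numerator is Q*f truncated at degree 2: P0 = a_0 = -918/5; P1 = a_1 + q1*a_0 = 673266249/1368166; P2 = a_2 + q1*a_1 + q2*a_0 = -22949283609/34204150.


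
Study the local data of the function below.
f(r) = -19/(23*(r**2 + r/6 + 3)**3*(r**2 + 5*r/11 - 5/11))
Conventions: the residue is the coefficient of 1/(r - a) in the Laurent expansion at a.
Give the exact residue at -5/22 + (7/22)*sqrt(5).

The residue is -64546416/27465900547 - (5839858728/961306519145)*sqrt(5).

The factor r**2 + 5*r/11 - 5/11 splits as (r - a)(r - a') with a = -5/22 + (7/22)*sqrt(5), a' = -5/22 - (7/22)*sqrt(5). At the order-1 pole a set g(r) = (r - a)*f(r) = [-19/(23*(r**2 + r/6 + 3)**3)] / (r - a').
Simple pole: residue = g(a) at a = -5/22 + (7/22)*sqrt(5), which is -64546416/27465900547 - (5839858728/961306519145)*sqrt(5).


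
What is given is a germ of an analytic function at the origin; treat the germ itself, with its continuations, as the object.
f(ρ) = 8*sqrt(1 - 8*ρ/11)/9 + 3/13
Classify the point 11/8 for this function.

The point is an algebraic (square-root) branch point.

The term (8/9)*sqrt(1 - ρ/(11/8)) has argument 1 - 11/8/(11/8) = 0 at 11/8: a square-root (algebraic, two-sheeted) branch point; the remaining terms are analytic or single-valued there.


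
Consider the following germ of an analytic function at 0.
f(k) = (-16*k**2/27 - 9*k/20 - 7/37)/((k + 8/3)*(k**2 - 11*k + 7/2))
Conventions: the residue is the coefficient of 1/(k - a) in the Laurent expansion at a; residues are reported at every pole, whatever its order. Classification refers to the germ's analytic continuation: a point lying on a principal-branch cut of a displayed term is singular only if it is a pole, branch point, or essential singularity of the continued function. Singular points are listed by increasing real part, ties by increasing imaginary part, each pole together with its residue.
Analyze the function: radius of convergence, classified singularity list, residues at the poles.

Denominator factor (k**2 - 11*k + 7/2): discriminant 107, real irrational roots 11/2 + (1/2)*sqrt(107) and 11/2 - (1/2)*sqrt(107); poles of order 1, moduli 11/2 + (1/2)*sqrt(107) and 11/2 - (1/2)*sqrt(107).
Denominator factor (k + 8/3): pole of order 1 at -8/3, modulus 8/3.
The radius of convergence is the smallest modulus among the singular points: 11/2 - (1/2)*sqrt(107).
At the order-1 pole -8/3 set g(k) = (k - (-8/3))*f(k) = (-16*k**2/27 - 9*k/20 - 7/37)/(k**2 - 11*k + 7/2).
Simple pole: residue = g(a) at a = -8/3, which is -287998/3591405.
The factor k**2 - 11*k + 7/2 splits as (k - a)(k - a') with a = 11/2 - (1/2)*sqrt(107), a' = 11/2 + (1/2)*sqrt(107). At the order-1 pole a set g(k) = (k - a)*f(k) = [(-16*k**2/27 - 9*k/20 - 7/37)/(k + 8/3)] / (k - a').
Simple pole: residue = g(a) at a = 11/2 - (1/2)*sqrt(107), which is -306707/1197135 + (4443613/170791260)*sqrt(107).
The factor k**2 - 11*k + 7/2 splits as (k - a)(k - a') with a = 11/2 + (1/2)*sqrt(107), a' = 11/2 - (1/2)*sqrt(107). At the order-1 pole a set g(k) = (k - a)*f(k) = [(-16*k**2/27 - 9*k/20 - 7/37)/(k + 8/3)] / (k - a').
Simple pole: residue = g(a) at a = 11/2 + (1/2)*sqrt(107), which is -306707/1197135 - (4443613/170791260)*sqrt(107).
List the singular points by increasing real part (a conjugate pair: the negative imaginary part first).

Radius of convergence at 0: 11/2 - (1/2)*sqrt(107).
At -8/3: a pole of order 1; residue -287998/3591405.
At 11/2 - (1/2)*sqrt(107): a pole of order 1; residue -306707/1197135 + (4443613/170791260)*sqrt(107).
At 11/2 + (1/2)*sqrt(107): a pole of order 1; residue -306707/1197135 - (4443613/170791260)*sqrt(107).


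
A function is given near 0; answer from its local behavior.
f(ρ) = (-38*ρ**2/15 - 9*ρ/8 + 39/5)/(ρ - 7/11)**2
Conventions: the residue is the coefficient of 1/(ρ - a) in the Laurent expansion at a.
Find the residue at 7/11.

At the order-2 pole 7/11 set g(ρ) = (ρ - (7/11))^2*f(ρ) = -38*ρ**2/15 - 9*ρ/8 + 39/5.
Order-2 pole: residue = g'(a); g'(7/11) = -5741/1320, so the residue is -5741/1320.

The residue is -5741/1320.


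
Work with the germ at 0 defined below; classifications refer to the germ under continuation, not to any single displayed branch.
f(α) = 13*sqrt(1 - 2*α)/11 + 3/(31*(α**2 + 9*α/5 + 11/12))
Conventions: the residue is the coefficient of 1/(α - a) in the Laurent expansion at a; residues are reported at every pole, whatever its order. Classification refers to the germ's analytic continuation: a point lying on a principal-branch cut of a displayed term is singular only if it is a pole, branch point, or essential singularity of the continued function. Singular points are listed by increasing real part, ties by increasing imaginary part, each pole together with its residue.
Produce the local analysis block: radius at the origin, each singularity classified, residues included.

Denominator factor (α**2 + 9*α/5 + 11/12): discriminant -32/75, complex-conjugate roots (-9/10) + ((2/15)*sqrt(6))*i and (-9/10) - ((2/15)*sqrt(6))*i; poles of order 1, moduli (1/6)*sqrt(33) and (1/6)*sqrt(33).
Branch term (13/11)*sqrt(1 - α/(1/2)): its argument vanishes at α = 1/2, a square-root branch point, modulus 1/2.
The radius of convergence is the smallest modulus among the singular points: 1/2.
The branch term is analytic at (-9/10) - ((2/15)*sqrt(6))*i and contributes nothing to the residue; only the rational part matters.
The factor α**2 + 9*α/5 + 11/12 splits as (α - a)(α - a') with a = (-9/10) - ((2/15)*sqrt(6))*i, a' = (-9/10) + ((2/15)*sqrt(6))*i. At the order-1 pole a set g(α) = (α - a)*(rational part) = [3/31] / (α - a').
Simple pole: residue = g(a) at a = (-9/10) - ((2/15)*sqrt(6))*i, which is ((15/248)*sqrt(6))*i.
The branch term is analytic at (-9/10) + ((2/15)*sqrt(6))*i and contributes nothing to the residue; only the rational part matters.
The factor α**2 + 9*α/5 + 11/12 splits as (α - a)(α - a') with a = (-9/10) + ((2/15)*sqrt(6))*i, a' = (-9/10) - ((2/15)*sqrt(6))*i. At the order-1 pole a set g(α) = (α - a)*(rational part) = [3/31] / (α - a').
Simple pole: residue = g(a) at a = (-9/10) + ((2/15)*sqrt(6))*i, which is -((15/248)*sqrt(6))*i.
List the singular points by increasing real part (a conjugate pair: the negative imaginary part first).

Radius of convergence at 0: 1/2.
At (-9/10) - ((2/15)*sqrt(6))*i: a pole of order 1; residue ((15/248)*sqrt(6))*i.
At (-9/10) + ((2/15)*sqrt(6))*i: a pole of order 1; residue -((15/248)*sqrt(6))*i.
At 1/2: an algebraic (square-root) branch point.


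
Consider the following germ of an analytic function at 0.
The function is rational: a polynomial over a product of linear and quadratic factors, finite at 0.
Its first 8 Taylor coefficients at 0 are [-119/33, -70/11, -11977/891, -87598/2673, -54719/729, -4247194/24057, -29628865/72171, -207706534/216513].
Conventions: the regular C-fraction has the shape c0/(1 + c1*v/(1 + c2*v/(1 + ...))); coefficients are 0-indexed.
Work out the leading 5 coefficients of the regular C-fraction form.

The regular C-fraction coefficients are [-119/33, -30/17, -4787/13770, -7671403/3877470, 13200/4787].

Taylor coefficients (read off): a_0 = -119/33, a_1 = -70/11, a_2 = -11977/891, a_3 = -87598/2673, a_4 = -54719/729.
c0 = a_0 = -119/33. Peel one level at a time: if S = 1 + c*v/S' with S'(0) = 1, then c is the v-coefficient of S and S' = c*v/(S - 1).
S_1 = c0/f = 1 + (-30/17)*v + (-4787/7803)*v^2 + ...; c1 = -30/17.
S_2 = c1*v/(S_1 - 1) = 1 + (-4787/13770)*v + (-451259/656100)*v^2 + ...; c2 = -4787/13770.
S_3 = c2*v/(S_2 - 1) = 1 + (-7671403/3877470)*v + (3375417320/618714963)*v^2 + ...; c3 = -7671403/3877470.
S_4 = c3*v/(S_3 - 1) = 1 + (13200/4787)*v + ...; c4 = 13200/4787.


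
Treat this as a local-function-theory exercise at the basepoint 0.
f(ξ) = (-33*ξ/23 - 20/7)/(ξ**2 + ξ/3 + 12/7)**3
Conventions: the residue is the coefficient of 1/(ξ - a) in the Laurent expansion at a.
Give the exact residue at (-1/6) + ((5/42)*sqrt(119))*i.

The factor ξ**2 + ξ/3 + 12/7 splits as (ξ - a)(ξ - a') with a = (-1/6) + ((5/42)*sqrt(119))*i, a' = (-1/6) - ((5/42)*sqrt(119))*i. At the order-3 pole a set g(ξ) = (ξ - a)^3*f(ξ) = [-33*ξ/23 - 20/7] / (ξ - a')^3.
Order-3 pole: residue = g''(a)/2; g''((-1/6) + ((5/42)*sqrt(119))*i) = ((8603658/353121875)*sqrt(119))*i, so the residue is ((4301829/353121875)*sqrt(119))*i.

The residue is ((4301829/353121875)*sqrt(119))*i.


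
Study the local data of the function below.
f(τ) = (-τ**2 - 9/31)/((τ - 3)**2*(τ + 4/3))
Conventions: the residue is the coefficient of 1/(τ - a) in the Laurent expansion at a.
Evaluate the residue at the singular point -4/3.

At the order-1 pole -4/3 set g(τ) = (τ - (-4/3))*f(τ) = (-τ**2 - 9/31)/(τ - 3)**2.
Simple pole: residue = g(a) at a = -4/3, which is -577/5239.

The residue is -577/5239.


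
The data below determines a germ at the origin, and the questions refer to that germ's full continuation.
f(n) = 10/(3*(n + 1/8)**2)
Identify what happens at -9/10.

Denominator factors: n + 1/8 = -31/40 at n = -9/10 — none vanishes.
So the germ continues analytically to -9/10.

The point is a regular point.


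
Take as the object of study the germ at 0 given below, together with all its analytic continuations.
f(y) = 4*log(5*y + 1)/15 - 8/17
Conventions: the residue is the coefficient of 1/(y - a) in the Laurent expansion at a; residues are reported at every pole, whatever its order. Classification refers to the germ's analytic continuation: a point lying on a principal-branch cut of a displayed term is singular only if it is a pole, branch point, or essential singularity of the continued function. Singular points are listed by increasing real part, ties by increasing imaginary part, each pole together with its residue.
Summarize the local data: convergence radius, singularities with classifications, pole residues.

Radius of convergence at 0: 1/5.
At -1/5: a logarithmic branch point.

Branch term (4/15)*log(1 - y/(-1/5)): its argument vanishes at y = -1/5, a logarithmic branch point, modulus 1/5.
The radius of convergence is the smallest modulus among the singular points: 1/5.


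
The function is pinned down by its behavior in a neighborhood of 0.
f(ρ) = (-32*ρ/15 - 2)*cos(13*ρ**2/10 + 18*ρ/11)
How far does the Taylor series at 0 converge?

The radius of convergence is infinite.

The factor cos(13*ρ**2/10 + 18*ρ/11) is entire and contributes no finite singular point.
The polynomial part has no poles.
No finite singular points: the Taylor series at 0 converges everywhere.


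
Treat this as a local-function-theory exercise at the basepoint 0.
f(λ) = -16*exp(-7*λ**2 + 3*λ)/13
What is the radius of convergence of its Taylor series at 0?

The radius of convergence is infinite.

The factor exp(-7*λ**2 + 3*λ) is entire and contributes no finite singular point.
The polynomial part has no poles.
No finite singular points: the Taylor series at 0 converges everywhere.


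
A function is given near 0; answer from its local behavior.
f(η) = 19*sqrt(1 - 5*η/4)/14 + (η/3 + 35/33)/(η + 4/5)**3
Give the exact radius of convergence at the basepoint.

The radius of convergence is 4/5.

Denominator factor (η + 4/5)^3: pole of order 3 at -4/5, modulus 4/5.
Branch term (19/14)*sqrt(1 - η/(4/5)): its argument vanishes at η = 4/5, a square-root branch point, modulus 4/5.
The radius of convergence is the smallest modulus among the singular points: 4/5.


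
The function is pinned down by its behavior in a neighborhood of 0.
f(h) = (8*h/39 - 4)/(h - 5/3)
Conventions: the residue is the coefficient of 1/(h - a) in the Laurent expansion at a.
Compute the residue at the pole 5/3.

At the order-1 pole 5/3 set g(h) = (h - (5/3))*f(h) = 8*h/39 - 4.
Simple pole: residue = g(a) at a = 5/3, which is -428/117.

The residue is -428/117.


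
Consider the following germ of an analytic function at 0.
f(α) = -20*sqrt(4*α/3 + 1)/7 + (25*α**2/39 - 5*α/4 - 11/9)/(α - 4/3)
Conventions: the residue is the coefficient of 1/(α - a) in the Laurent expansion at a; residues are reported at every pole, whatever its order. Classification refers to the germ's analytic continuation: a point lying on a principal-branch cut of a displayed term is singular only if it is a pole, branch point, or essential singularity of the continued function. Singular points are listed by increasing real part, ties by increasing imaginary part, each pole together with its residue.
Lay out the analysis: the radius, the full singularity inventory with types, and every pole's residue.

Denominator factor (α - 4/3): pole of order 1 at 4/3, modulus 4/3.
Branch term (-20/7)*sqrt(1 - α/(-3/4)): its argument vanishes at α = -3/4, a square-root branch point, modulus 3/4.
The radius of convergence is the smallest modulus among the singular points: 3/4.
The branch term is analytic at 4/3 and contributes nothing to the residue; only the rational part matters.
At the order-1 pole 4/3 set g(α) = (α - (4/3))*(rational part) = 25*α**2/39 - 5*α/4 - 11/9.
Simple pole: residue = g(a) at a = 4/3, which is -614/351.
List the singular points by increasing real part (a conjugate pair: the negative imaginary part first).

Radius of convergence at 0: 3/4.
At -3/4: an algebraic (square-root) branch point.
At 4/3: a pole of order 1; residue -614/351.


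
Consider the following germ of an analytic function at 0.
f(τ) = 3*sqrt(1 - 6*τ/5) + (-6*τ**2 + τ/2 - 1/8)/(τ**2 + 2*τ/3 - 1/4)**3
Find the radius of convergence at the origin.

Denominator factor (τ**2 + 2*τ/3 - 1/4)^3: discriminant 13/9, real irrational roots -1/3 + (1/6)*sqrt(13) and -1/3 - (1/6)*sqrt(13); poles of order 3, moduli -1/3 + (1/6)*sqrt(13) and 1/3 + (1/6)*sqrt(13).
Branch term (3)*sqrt(1 - τ/(5/6)): its argument vanishes at τ = 5/6, a square-root branch point, modulus 5/6.
The radius of convergence is the smallest modulus among the singular points: -1/3 + (1/6)*sqrt(13).

The radius of convergence is -1/3 + (1/6)*sqrt(13).


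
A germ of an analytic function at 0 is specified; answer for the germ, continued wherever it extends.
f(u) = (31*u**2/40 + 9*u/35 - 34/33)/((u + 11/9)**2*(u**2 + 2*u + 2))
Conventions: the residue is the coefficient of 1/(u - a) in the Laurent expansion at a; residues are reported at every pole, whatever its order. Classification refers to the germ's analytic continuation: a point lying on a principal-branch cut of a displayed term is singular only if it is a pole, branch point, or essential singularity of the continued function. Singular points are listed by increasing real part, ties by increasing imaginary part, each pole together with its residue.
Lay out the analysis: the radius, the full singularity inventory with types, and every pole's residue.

Radius of convergence at 0: 11/9.
At -11/9: a pole of order 2; residue -18199323/11126500.
At (-1) - (1)*i: a pole of order 1; residue (18199323/22253000) + (74547/252875)*i.
At (-1) + (1)*i: a pole of order 1; residue (18199323/22253000) - (74547/252875)*i.

Denominator factor (u + 11/9)^2: pole of order 2 at -11/9, modulus 11/9.
Denominator factor (u**2 + 2*u + 2): discriminant -4, complex-conjugate roots (-1) + (1)*i and (-1) - (1)*i; poles of order 1, moduli sqrt(2) and sqrt(2).
The radius of convergence is the smallest modulus among the singular points: 11/9.
At the order-2 pole -11/9 set g(u) = (u - (-11/9))^2*f(u) = (31*u**2/40 + 9*u/35 - 34/33)/(u**2 + 2*u + 2).
Order-2 pole: residue = g'(a); g'(-11/9) = -18199323/11126500, so the residue is -18199323/11126500.
The factor u**2 + 2*u + 2 splits as (u - a)(u - a') with a = (-1) - (1)*i, a' = (-1) + (1)*i. At the order-1 pole a set g(u) = (u - a)*f(u) = [(31*u**2/40 + 9*u/35 - 34/33)/(u + 11/9)**2] / (u - a').
Simple pole: residue = g(a) at a = (-1) - (1)*i, which is (18199323/22253000) + (74547/252875)*i.
The factor u**2 + 2*u + 2 splits as (u - a)(u - a') with a = (-1) + (1)*i, a' = (-1) - (1)*i. At the order-1 pole a set g(u) = (u - a)*f(u) = [(31*u**2/40 + 9*u/35 - 34/33)/(u + 11/9)**2] / (u - a').
Simple pole: residue = g(a) at a = (-1) + (1)*i, which is (18199323/22253000) - (74547/252875)*i.
List the singular points by increasing real part (a conjugate pair: the negative imaginary part first).


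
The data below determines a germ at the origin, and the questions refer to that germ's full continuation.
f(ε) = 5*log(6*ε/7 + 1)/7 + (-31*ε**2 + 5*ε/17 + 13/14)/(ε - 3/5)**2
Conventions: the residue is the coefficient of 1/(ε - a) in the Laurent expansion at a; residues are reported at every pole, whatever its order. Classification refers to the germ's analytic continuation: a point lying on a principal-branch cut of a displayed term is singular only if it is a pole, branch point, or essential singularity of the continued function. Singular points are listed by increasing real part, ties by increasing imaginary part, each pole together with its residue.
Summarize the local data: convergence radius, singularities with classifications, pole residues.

Denominator factor (ε - 3/5)^2: pole of order 2 at 3/5, modulus 3/5.
Branch term (5/7)*log(1 - ε/(-7/6)): its argument vanishes at ε = -7/6, a logarithmic branch point, modulus 7/6.
The radius of convergence is the smallest modulus among the singular points: 3/5.
The branch term is analytic at 3/5 and contributes nothing to the residue; only the rational part matters.
At the order-2 pole 3/5 set g(ε) = (ε - (3/5))^2*(rational part) = -31*ε**2 + 5*ε/17 + 13/14.
Order-2 pole: residue = g'(a); g'(3/5) = -3137/85, so the residue is -3137/85.
List the singular points by increasing real part (a conjugate pair: the negative imaginary part first).

Radius of convergence at 0: 3/5.
At -7/6: a logarithmic branch point.
At 3/5: a pole of order 2; residue -3137/85.


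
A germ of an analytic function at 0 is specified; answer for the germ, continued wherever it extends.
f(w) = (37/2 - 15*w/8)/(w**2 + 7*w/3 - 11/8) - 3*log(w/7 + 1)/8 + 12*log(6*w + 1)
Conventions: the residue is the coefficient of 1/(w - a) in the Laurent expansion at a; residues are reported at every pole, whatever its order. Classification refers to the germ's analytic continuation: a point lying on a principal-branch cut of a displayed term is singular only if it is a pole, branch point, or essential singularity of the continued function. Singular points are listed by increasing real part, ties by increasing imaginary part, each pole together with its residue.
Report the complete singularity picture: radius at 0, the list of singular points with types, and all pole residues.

Denominator factor (w**2 + 7*w/3 - 11/8): discriminant 197/18, real irrational roots -7/6 + (1/12)*sqrt(394) and -7/6 - (1/12)*sqrt(394); poles of order 1, moduli -7/6 + (1/12)*sqrt(394) and 7/6 + (1/12)*sqrt(394).
Branch term (-3/8)*log(1 - w/(-7)): its argument vanishes at w = -7, a logarithmic branch point, modulus 7.
Branch term (12)*log(1 - w/(-1/6)): its argument vanishes at w = -1/6, a logarithmic branch point, modulus 1/6.
The radius of convergence is the smallest modulus among the singular points: 1/6.
The branch terms are analytic at -7/6 - (1/12)*sqrt(394) and contribute nothing to the residue; only the rational part matters.
The factor w**2 + 7*w/3 - 11/8 splits as (w - a)(w - a') with a = -7/6 - (1/12)*sqrt(394), a' = -7/6 + (1/12)*sqrt(394). At the order-1 pole a set g(w) = (w - a)*(rational part) = [37/2 - 15*w/8] / (w - a').
Simple pole: residue = g(a) at a = -7/6 - (1/12)*sqrt(394), which is -15/16 - (993/3152)*sqrt(394).
The branch terms are analytic at -7/6 + (1/12)*sqrt(394) and contribute nothing to the residue; only the rational part matters.
The factor w**2 + 7*w/3 - 11/8 splits as (w - a)(w - a') with a = -7/6 + (1/12)*sqrt(394), a' = -7/6 - (1/12)*sqrt(394). At the order-1 pole a set g(w) = (w - a)*(rational part) = [37/2 - 15*w/8] / (w - a').
Simple pole: residue = g(a) at a = -7/6 + (1/12)*sqrt(394), which is -15/16 + (993/3152)*sqrt(394).
List the singular points by increasing real part (a conjugate pair: the negative imaginary part first).

Radius of convergence at 0: 1/6.
At -7: a logarithmic branch point.
At -7/6 - (1/12)*sqrt(394): a pole of order 1; residue -15/16 - (993/3152)*sqrt(394).
At -1/6: a logarithmic branch point.
At -7/6 + (1/12)*sqrt(394): a pole of order 1; residue -15/16 + (993/3152)*sqrt(394).


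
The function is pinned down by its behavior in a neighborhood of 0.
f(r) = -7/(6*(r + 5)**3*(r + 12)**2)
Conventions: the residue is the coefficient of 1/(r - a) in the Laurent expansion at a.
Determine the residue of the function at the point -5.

At the order-3 pole -5 set g(r) = (r - (-5))^3*f(r) = -7/(6*(r + 12)**2).
Order-3 pole: residue = g''(a)/2; g''(-5) = -1/343, so the residue is -1/686.

The residue is -1/686.


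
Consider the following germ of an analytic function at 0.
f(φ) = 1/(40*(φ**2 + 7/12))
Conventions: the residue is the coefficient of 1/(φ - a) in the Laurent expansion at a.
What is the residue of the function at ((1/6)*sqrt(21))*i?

The residue is -((1/280)*sqrt(21))*i.

The factor φ**2 + 7/12 splits as (φ - a)(φ - a') with a = ((1/6)*sqrt(21))*i, a' = -((1/6)*sqrt(21))*i. At the order-1 pole a set g(φ) = (φ - a)*f(φ) = [1/40] / (φ - a').
Simple pole: residue = g(a) at a = ((1/6)*sqrt(21))*i, which is -((1/280)*sqrt(21))*i.


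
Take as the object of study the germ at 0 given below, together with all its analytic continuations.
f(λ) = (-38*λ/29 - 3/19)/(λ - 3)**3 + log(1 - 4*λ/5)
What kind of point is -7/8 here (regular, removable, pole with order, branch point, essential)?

The point is a regular point.

Denominator factors: λ - 3 = -31/8 at λ = -7/8 — none vanishes.
Branch term log(1 - λ/(5/4)): argument at -7/8 is 17/10, nonzero, so -7/8 is not its branch point (a point on a principal cut is still regular for the continued germ).
So the germ continues analytically to -7/8.


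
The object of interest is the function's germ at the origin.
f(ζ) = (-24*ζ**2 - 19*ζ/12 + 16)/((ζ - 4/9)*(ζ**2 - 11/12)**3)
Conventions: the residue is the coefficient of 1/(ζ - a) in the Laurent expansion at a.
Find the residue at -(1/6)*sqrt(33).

The residue is 179508960/12649337 - (45938096109/33672535094)*sqrt(33).

The factor ζ**2 - 11/12 splits as (ζ - a)(ζ - a') with a = -(1/6)*sqrt(33), a' = (1/6)*sqrt(33). At the order-3 pole a set g(ζ) = (ζ - a)^3*f(ζ) = [(-24*ζ**2 - 19*ζ/12 + 16)/(ζ - 4/9)] / (ζ - a')^3.
Order-3 pole: residue = g''(a)/2; g''(-(1/6)*sqrt(33)) = 359017920/12649337 - (45938096109/16836267547)*sqrt(33), so the residue is 179508960/12649337 - (45938096109/33672535094)*sqrt(33).


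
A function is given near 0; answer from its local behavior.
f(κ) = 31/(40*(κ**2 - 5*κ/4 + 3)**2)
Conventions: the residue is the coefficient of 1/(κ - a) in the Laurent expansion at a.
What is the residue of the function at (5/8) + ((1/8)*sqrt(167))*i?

The factor κ**2 - 5*κ/4 + 3 splits as (κ - a)(κ - a') with a = (5/8) + ((1/8)*sqrt(167))*i, a' = (5/8) - ((1/8)*sqrt(167))*i. At the order-2 pole a set g(κ) = (κ - a)^2*f(κ) = [31/40] / (κ - a')^2.
Order-2 pole: residue = g'(a); g'((5/8) + ((1/8)*sqrt(167))*i) = -((496/139445)*sqrt(167))*i, so the residue is -((496/139445)*sqrt(167))*i.

The residue is -((496/139445)*sqrt(167))*i.


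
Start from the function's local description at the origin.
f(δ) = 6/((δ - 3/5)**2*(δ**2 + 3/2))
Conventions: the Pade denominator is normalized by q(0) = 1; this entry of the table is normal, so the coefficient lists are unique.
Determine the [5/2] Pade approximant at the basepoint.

Taylor coefficients needed (expand at 0): a_0 = 100/9, a_1 = 1000/27, a_2 = 2300/27, a_3 = 44000/243, a_4 = 271100/729, a_5 = 179000/243, a_6 = 9310900/6561, a_7 = 52834000/19683.
Write the denominator as Q(δ) = 1 + q1*δ + q2*δ^2. Requiring Q*f - P = O(δ^8) with deg P <= 5 kills the coefficients of δ^6..δ^7 in Q*f:
  δ^6: a_6 + q1*a_5 + q2*a_4 = 0, i.e. 9310900/6561 + (179000/243)*q1 + (271100/729)*q2 = 0.
  δ^7: a_7 + q1*a_6 + q2*a_5 = 0, i.e. 52834000/19683 + (9310900/6561)*q1 + (179000/243)*q2 = 0.
Solving this linear system: q1 = -67656250/21340803, q2 = 157728481/64022409.
The numerator is Q*f truncated at degree 5: P0 = a_0 = 100/9; P1 = a_1 + q1*a_0 = 12888000/7113601; P2 = a_2 + q1*a_1 + q2*a_0 = -84835000/17460657; P3 = a_3 + q1*a_2 + q2*a_1 = 144400000/64022409; P4 = a_4 + q1*a_3 + q2*a_2 = 4438750000/576201681; P5 = a_5 + q1*a_4 + q2*a_3 = 2165000000/576201681.

The Pade approximant has numerator coefficients [100/9, 12888000/7113601, -84835000/17460657, 144400000/64022409, 4438750000/576201681, 2165000000/576201681]; denominator coefficients [1, -67656250/21340803, 157728481/64022409].


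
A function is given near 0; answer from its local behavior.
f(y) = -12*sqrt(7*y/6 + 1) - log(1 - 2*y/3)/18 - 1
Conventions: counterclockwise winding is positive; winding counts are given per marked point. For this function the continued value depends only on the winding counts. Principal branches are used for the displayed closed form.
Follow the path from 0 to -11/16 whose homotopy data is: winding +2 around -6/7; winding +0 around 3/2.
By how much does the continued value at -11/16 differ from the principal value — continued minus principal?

Continued minus principal equals 0.

The rational part is single-valued and drops out of the difference; each branch term changes only by its own monodromy.
(-1/18)*log(1 - y/(3/2)): winding 0 around 3/2, so this term returns to its principal value, contribution 0.
(-12)*sqrt(1 - y/(-6/7)): winding +2 is even, the square root returns to the same sheet, contribution 0.
Summing the contributions at y = -11/16 gives 0.


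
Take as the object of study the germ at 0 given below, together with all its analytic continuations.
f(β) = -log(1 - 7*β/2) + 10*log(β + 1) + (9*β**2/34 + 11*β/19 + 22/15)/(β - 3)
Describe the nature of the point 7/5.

Denominator factors: β - 3 = -8/5 at β = 7/5 — none vanishes.
Branch term log(1 - β/(2/7)): argument at 7/5 is -39/10, nonzero, so 7/5 is not its branch point (a point on a principal cut is still regular for the continued germ).
Branch term log(1 - β/(-1)): argument at 7/5 is 12/5, nonzero, so 7/5 is not its branch point (a point on a principal cut is still regular for the continued germ).
So the germ continues analytically to 7/5.

The point is a regular point.


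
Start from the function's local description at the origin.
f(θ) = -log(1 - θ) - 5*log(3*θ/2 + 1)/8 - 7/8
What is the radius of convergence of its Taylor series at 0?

The radius of convergence is 2/3.

Branch term (-5/8)*log(1 - θ/(-2/3)): its argument vanishes at θ = -2/3, a logarithmic branch point, modulus 2/3.
Branch term (-1)*log(1 - θ/(1)): its argument vanishes at θ = 1, a logarithmic branch point, modulus 1.
The radius of convergence is the smallest modulus among the singular points: 2/3.


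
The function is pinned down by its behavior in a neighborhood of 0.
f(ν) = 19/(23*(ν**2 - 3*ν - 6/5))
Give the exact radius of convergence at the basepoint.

The radius of convergence is -3/2 + (1/10)*sqrt(345).

Denominator factor (ν**2 - 3*ν - 6/5): discriminant 69/5, real irrational roots 3/2 + (1/10)*sqrt(345) and 3/2 - (1/10)*sqrt(345); poles of order 1, moduli 3/2 + (1/10)*sqrt(345) and -3/2 + (1/10)*sqrt(345).
The radius of convergence is the smallest modulus among the singular points: -3/2 + (1/10)*sqrt(345).


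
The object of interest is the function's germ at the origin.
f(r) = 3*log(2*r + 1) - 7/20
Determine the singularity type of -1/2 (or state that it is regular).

The point is a logarithmic branch point.

The term (3)*log(1 - r/(-1/2)) has argument 1 - -1/2/(-1/2) = 0 at -1/2: a logarithmic (infinitely-sheeted) branch point; the remaining terms are analytic or single-valued there.


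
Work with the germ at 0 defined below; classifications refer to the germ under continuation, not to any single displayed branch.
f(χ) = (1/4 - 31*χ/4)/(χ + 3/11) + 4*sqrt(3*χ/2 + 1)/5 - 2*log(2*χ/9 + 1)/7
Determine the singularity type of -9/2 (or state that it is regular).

The term (-2/7)*log(1 - χ/(-9/2)) has argument 1 - -9/2/(-9/2) = 0 at -9/2: a logarithmic (infinitely-sheeted) branch point; the remaining terms are analytic or single-valued there.

The point is a logarithmic branch point.


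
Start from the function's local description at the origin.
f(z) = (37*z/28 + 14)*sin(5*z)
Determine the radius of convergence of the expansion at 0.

The radius of convergence is infinite.

The factor sin(5*z) is entire and contributes no finite singular point.
The polynomial part has no poles.
No finite singular points: the Taylor series at 0 converges everywhere.


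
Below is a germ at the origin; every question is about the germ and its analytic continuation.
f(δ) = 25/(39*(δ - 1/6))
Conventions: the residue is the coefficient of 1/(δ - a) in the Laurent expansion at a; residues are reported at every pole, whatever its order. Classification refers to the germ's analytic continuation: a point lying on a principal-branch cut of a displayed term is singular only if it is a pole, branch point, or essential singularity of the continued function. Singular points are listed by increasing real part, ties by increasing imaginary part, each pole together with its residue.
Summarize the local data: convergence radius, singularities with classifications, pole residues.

Denominator factor (δ - 1/6): pole of order 1 at 1/6, modulus 1/6.
The radius of convergence is the smallest modulus among the singular points: 1/6.
At the order-1 pole 1/6 set g(δ) = (δ - (1/6))*f(δ) = 25/39.
Simple pole: residue = g(a) at a = 1/6, which is 25/39.

Radius of convergence at 0: 1/6.
At 1/6: a pole of order 1; residue 25/39.


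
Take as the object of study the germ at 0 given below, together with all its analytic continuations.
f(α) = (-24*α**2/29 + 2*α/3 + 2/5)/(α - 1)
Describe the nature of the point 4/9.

Denominator factors: α - 1 = -5/9 at α = 4/9 — none vanishes.
So the germ continues analytically to 4/9.

The point is a regular point.


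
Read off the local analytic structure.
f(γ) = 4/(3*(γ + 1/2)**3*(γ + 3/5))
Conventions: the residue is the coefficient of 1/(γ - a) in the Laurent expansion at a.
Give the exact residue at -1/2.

The residue is 4000/3.

At the order-3 pole -1/2 set g(γ) = (γ - (-1/2))^3*f(γ) = 4/(3*(γ + 3/5)).
Order-3 pole: residue = g''(a)/2; g''(-1/2) = 8000/3, so the residue is 4000/3.


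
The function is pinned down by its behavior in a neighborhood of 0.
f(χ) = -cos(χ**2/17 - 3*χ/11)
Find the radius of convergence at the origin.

The radius of convergence is infinite.

The factor cos(χ**2/17 - 3*χ/11) is entire and contributes no finite singular point.
The polynomial part has no poles.
No finite singular points: the Taylor series at 0 converges everywhere.
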